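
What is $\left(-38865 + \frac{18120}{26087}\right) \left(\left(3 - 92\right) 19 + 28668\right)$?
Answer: $- \frac{27350716022895}{26087} \approx -1.0484 \cdot 10^{9}$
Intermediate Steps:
$\left(-38865 + \frac{18120}{26087}\right) \left(\left(3 - 92\right) 19 + 28668\right) = \left(-38865 + 18120 \cdot \frac{1}{26087}\right) \left(\left(-89\right) 19 + 28668\right) = \left(-38865 + \frac{18120}{26087}\right) \left(-1691 + 28668\right) = \left(- \frac{1013853135}{26087}\right) 26977 = - \frac{27350716022895}{26087}$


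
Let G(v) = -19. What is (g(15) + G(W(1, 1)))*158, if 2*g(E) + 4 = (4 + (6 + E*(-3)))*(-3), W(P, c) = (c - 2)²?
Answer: 4977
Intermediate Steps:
W(P, c) = (-2 + c)²
g(E) = -17 + 9*E/2 (g(E) = -2 + ((4 + (6 + E*(-3)))*(-3))/2 = -2 + ((4 + (6 - 3*E))*(-3))/2 = -2 + ((10 - 3*E)*(-3))/2 = -2 + (-30 + 9*E)/2 = -2 + (-15 + 9*E/2) = -17 + 9*E/2)
(g(15) + G(W(1, 1)))*158 = ((-17 + (9/2)*15) - 19)*158 = ((-17 + 135/2) - 19)*158 = (101/2 - 19)*158 = (63/2)*158 = 4977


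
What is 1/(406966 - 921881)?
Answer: -1/514915 ≈ -1.9421e-6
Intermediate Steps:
1/(406966 - 921881) = 1/(-514915) = -1/514915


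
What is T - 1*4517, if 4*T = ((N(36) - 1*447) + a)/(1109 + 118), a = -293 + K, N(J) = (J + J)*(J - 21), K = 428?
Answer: -1847389/409 ≈ -4516.8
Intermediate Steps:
N(J) = 2*J*(-21 + J) (N(J) = (2*J)*(-21 + J) = 2*J*(-21 + J))
a = 135 (a = -293 + 428 = 135)
T = 64/409 (T = (((2*36*(-21 + 36) - 1*447) + 135)/(1109 + 118))/4 = (((2*36*15 - 447) + 135)/1227)/4 = (((1080 - 447) + 135)*(1/1227))/4 = ((633 + 135)*(1/1227))/4 = (768*(1/1227))/4 = (¼)*(256/409) = 64/409 ≈ 0.15648)
T - 1*4517 = 64/409 - 1*4517 = 64/409 - 4517 = -1847389/409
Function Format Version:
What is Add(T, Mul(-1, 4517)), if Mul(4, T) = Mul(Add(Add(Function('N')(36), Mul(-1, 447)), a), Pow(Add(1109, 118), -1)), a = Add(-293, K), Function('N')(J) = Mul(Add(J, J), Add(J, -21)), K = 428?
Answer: Rational(-1847389, 409) ≈ -4516.8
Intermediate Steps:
Function('N')(J) = Mul(2, J, Add(-21, J)) (Function('N')(J) = Mul(Mul(2, J), Add(-21, J)) = Mul(2, J, Add(-21, J)))
a = 135 (a = Add(-293, 428) = 135)
T = Rational(64, 409) (T = Mul(Rational(1, 4), Mul(Add(Add(Mul(2, 36, Add(-21, 36)), Mul(-1, 447)), 135), Pow(Add(1109, 118), -1))) = Mul(Rational(1, 4), Mul(Add(Add(Mul(2, 36, 15), -447), 135), Pow(1227, -1))) = Mul(Rational(1, 4), Mul(Add(Add(1080, -447), 135), Rational(1, 1227))) = Mul(Rational(1, 4), Mul(Add(633, 135), Rational(1, 1227))) = Mul(Rational(1, 4), Mul(768, Rational(1, 1227))) = Mul(Rational(1, 4), Rational(256, 409)) = Rational(64, 409) ≈ 0.15648)
Add(T, Mul(-1, 4517)) = Add(Rational(64, 409), Mul(-1, 4517)) = Add(Rational(64, 409), -4517) = Rational(-1847389, 409)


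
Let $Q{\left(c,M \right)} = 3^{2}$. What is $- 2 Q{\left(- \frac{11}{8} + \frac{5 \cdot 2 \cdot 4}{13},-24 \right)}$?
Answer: $-18$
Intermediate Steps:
$Q{\left(c,M \right)} = 9$
$- 2 Q{\left(- \frac{11}{8} + \frac{5 \cdot 2 \cdot 4}{13},-24 \right)} = \left(-2\right) 9 = -18$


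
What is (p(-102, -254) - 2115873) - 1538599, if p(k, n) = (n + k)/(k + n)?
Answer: -3654471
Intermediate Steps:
p(k, n) = 1 (p(k, n) = (k + n)/(k + n) = 1)
(p(-102, -254) - 2115873) - 1538599 = (1 - 2115873) - 1538599 = -2115872 - 1538599 = -3654471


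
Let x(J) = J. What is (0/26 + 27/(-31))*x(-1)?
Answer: 27/31 ≈ 0.87097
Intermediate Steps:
(0/26 + 27/(-31))*x(-1) = (0/26 + 27/(-31))*(-1) = (0*(1/26) + 27*(-1/31))*(-1) = (0 - 27/31)*(-1) = -27/31*(-1) = 27/31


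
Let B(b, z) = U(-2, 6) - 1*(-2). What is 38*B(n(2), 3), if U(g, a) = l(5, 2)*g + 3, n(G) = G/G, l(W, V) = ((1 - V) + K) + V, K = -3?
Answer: 342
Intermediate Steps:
l(W, V) = -2 (l(W, V) = ((1 - V) - 3) + V = (-2 - V) + V = -2)
n(G) = 1
U(g, a) = 3 - 2*g (U(g, a) = -2*g + 3 = 3 - 2*g)
B(b, z) = 9 (B(b, z) = (3 - 2*(-2)) - 1*(-2) = (3 + 4) + 2 = 7 + 2 = 9)
38*B(n(2), 3) = 38*9 = 342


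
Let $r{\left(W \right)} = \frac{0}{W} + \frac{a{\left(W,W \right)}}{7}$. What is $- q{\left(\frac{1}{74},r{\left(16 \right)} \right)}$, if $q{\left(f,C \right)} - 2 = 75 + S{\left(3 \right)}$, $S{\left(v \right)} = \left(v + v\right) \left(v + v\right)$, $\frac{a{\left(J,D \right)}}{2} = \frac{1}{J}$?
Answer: $-113$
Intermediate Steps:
$a{\left(J,D \right)} = \frac{2}{J}$
$S{\left(v \right)} = 4 v^{2}$ ($S{\left(v \right)} = 2 v 2 v = 4 v^{2}$)
$r{\left(W \right)} = \frac{2}{7 W}$ ($r{\left(W \right)} = \frac{0}{W} + \frac{2 \frac{1}{W}}{7} = 0 + \frac{2}{W} \frac{1}{7} = 0 + \frac{2}{7 W} = \frac{2}{7 W}$)
$q{\left(f,C \right)} = 113$ ($q{\left(f,C \right)} = 2 + \left(75 + 4 \cdot 3^{2}\right) = 2 + \left(75 + 4 \cdot 9\right) = 2 + \left(75 + 36\right) = 2 + 111 = 113$)
$- q{\left(\frac{1}{74},r{\left(16 \right)} \right)} = \left(-1\right) 113 = -113$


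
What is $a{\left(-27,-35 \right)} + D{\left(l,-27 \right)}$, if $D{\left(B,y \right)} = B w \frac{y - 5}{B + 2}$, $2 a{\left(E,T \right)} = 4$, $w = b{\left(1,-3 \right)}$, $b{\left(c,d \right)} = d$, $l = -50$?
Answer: $102$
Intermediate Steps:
$w = -3$
$a{\left(E,T \right)} = 2$ ($a{\left(E,T \right)} = \frac{1}{2} \cdot 4 = 2$)
$D{\left(B,y \right)} = - \frac{3 B \left(-5 + y\right)}{2 + B}$ ($D{\left(B,y \right)} = B \left(-3\right) \frac{y - 5}{B + 2} = - 3 B \frac{-5 + y}{2 + B} = - \frac{3 B \left(-5 + y\right)}{2 + B}$)
$a{\left(-27,-35 \right)} + D{\left(l,-27 \right)} = 2 + 3 \left(-50\right) \frac{1}{2 - 50} \left(5 - -27\right) = 2 + 3 \left(-50\right) \frac{1}{-48} \left(5 + 27\right) = 2 + 3 \left(-50\right) \left(- \frac{1}{48}\right) 32 = 2 + 100 = 102$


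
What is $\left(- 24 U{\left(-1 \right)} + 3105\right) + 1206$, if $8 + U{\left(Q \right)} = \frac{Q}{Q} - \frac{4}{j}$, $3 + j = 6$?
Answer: $4511$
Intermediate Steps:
$j = 3$ ($j = -3 + 6 = 3$)
$U{\left(Q \right)} = - \frac{25}{3}$ ($U{\left(Q \right)} = -8 + \left(\frac{Q}{Q} - \frac{4}{3}\right) = -8 + \left(1 - \frac{4}{3}\right) = -8 - \frac{1}{3} = - \frac{25}{3}$)
$\left(- 24 U{\left(-1 \right)} + 3105\right) + 1206 = \left(\left(-24\right) \left(- \frac{25}{3}\right) + 3105\right) + 1206 = \left(200 + 3105\right) + 1206 = 3305 + 1206 = 4511$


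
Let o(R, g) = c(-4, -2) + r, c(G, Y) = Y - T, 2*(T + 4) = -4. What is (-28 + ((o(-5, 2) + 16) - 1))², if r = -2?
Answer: 121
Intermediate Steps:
T = -6 (T = -4 + (½)*(-4) = -4 - 2 = -6)
c(G, Y) = 6 + Y (c(G, Y) = Y - 1*(-6) = Y + 6 = 6 + Y)
o(R, g) = 2 (o(R, g) = (6 - 2) - 2 = 4 - 2 = 2)
(-28 + ((o(-5, 2) + 16) - 1))² = (-28 + ((2 + 16) - 1))² = (-28 + (18 - 1))² = (-28 + 17)² = (-11)² = 121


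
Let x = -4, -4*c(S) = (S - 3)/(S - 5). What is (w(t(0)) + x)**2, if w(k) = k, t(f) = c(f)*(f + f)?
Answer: 16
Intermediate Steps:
c(S) = -(-3 + S)/(4*(-5 + S)) (c(S) = -(S - 3)/(4*(S - 5)) = -(-3 + S)/(4*(-5 + S)))
t(f) = f*(3 - f)/(2*(-5 + f)) (t(f) = ((3 - f)/(4*(-5 + f)))*(f + f) = ((3 - f)/(4*(-5 + f)))*(2*f) = f*(3 - f)/(2*(-5 + f)))
(w(t(0)) + x)**2 = ((1/2)*0*(3 - 1*0)/(-5 + 0) - 4)**2 = ((1/2)*0*(3 + 0)/(-5) - 4)**2 = ((1/2)*0*(-1/5)*3 - 4)**2 = (0 - 4)**2 = (-4)**2 = 16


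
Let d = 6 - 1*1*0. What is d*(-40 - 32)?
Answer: -432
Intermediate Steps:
d = 6 (d = 6 - 1*0 = 6 + 0 = 6)
d*(-40 - 32) = 6*(-40 - 32) = 6*(-72) = -432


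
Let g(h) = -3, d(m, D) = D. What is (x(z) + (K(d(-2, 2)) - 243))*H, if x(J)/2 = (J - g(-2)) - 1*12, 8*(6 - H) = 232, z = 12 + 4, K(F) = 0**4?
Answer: 5267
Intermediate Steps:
K(F) = 0
z = 16
H = -23 (H = 6 - 1/8*232 = 6 - 29 = -23)
x(J) = -18 + 2*J (x(J) = 2*((J - 1*(-3)) - 1*12) = 2*((J + 3) - 12) = 2*((3 + J) - 12) = 2*(-9 + J) = -18 + 2*J)
(x(z) + (K(d(-2, 2)) - 243))*H = ((-18 + 2*16) + (0 - 243))*(-23) = ((-18 + 32) - 243)*(-23) = (14 - 243)*(-23) = -229*(-23) = 5267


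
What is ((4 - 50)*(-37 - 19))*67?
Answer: 172592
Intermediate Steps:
((4 - 50)*(-37 - 19))*67 = -46*(-56)*67 = 2576*67 = 172592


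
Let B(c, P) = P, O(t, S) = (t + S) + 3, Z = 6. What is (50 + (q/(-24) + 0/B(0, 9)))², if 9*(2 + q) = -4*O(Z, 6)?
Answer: 3286969/1296 ≈ 2536.2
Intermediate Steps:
O(t, S) = 3 + S + t (O(t, S) = (S + t) + 3 = 3 + S + t)
q = -26/3 (q = -2 + (-4*(3 + 6 + 6))/9 = -2 + (-4*15)/9 = -2 + (⅑)*(-60) = -2 - 20/3 = -26/3 ≈ -8.6667)
(50 + (q/(-24) + 0/B(0, 9)))² = (50 + (-26/3/(-24) + 0/9))² = (50 + (-26/3*(-1/24) + 0*(⅑)))² = (50 + (13/36 + 0))² = (50 + 13/36)² = (1813/36)² = 3286969/1296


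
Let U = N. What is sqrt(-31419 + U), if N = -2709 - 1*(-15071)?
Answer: I*sqrt(19057) ≈ 138.05*I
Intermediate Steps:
N = 12362 (N = -2709 + 15071 = 12362)
U = 12362
sqrt(-31419 + U) = sqrt(-31419 + 12362) = sqrt(-19057) = I*sqrt(19057)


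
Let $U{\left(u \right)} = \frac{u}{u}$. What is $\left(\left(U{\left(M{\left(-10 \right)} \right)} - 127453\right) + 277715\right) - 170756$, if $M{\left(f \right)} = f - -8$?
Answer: $-20493$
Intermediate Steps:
$M{\left(f \right)} = 8 + f$ ($M{\left(f \right)} = f + 8 = 8 + f$)
$U{\left(u \right)} = 1$
$\left(\left(U{\left(M{\left(-10 \right)} \right)} - 127453\right) + 277715\right) - 170756 = \left(\left(1 - 127453\right) + 277715\right) - 170756 = \left(-127452 + 277715\right) - 170756 = 150263 - 170756 = -20493$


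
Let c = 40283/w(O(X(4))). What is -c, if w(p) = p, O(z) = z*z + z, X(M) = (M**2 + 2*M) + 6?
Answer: -40283/930 ≈ -43.315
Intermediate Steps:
X(M) = 6 + M**2 + 2*M
O(z) = z + z**2 (O(z) = z**2 + z = z + z**2)
c = 40283/930 (c = 40283/(((6 + 4**2 + 2*4)*(1 + (6 + 4**2 + 2*4)))) = 40283/(((6 + 16 + 8)*(1 + (6 + 16 + 8)))) = 40283/((30*(1 + 30))) = 40283/((30*31)) = 40283/930 ≈ 43.315)
-c = -1*40283/930 = -40283/930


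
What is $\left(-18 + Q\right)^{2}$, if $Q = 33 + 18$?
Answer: $1089$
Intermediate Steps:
$Q = 51$
$\left(-18 + Q\right)^{2} = \left(-18 + 51\right)^{2} = 33^{2} = 1089$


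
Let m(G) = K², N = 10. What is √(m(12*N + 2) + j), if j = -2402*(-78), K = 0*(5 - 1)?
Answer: 2*√46839 ≈ 432.85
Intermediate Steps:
K = 0 (K = 0*4 = 0)
m(G) = 0 (m(G) = 0² = 0)
j = 187356
√(m(12*N + 2) + j) = √(0 + 187356) = √187356 = 2*√46839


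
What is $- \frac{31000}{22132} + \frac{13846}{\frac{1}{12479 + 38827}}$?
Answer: $\frac{3930548445158}{5533} \approx 7.1038 \cdot 10^{8}$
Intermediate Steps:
$- \frac{31000}{22132} + \frac{13846}{\frac{1}{12479 + 38827}} = \left(-31000\right) \frac{1}{22132} + \frac{13846}{\frac{1}{51306}} = - \frac{7750}{5533} + 13846 \frac{1}{\frac{1}{51306}} = - \frac{7750}{5533} + 13846 \cdot 51306 = - \frac{7750}{5533} + 710382876 = \frac{3930548445158}{5533}$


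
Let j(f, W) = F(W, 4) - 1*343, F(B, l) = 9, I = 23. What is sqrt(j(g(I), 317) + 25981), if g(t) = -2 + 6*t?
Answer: sqrt(25647) ≈ 160.15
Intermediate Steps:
j(f, W) = -334 (j(f, W) = 9 - 1*343 = 9 - 343 = -334)
sqrt(j(g(I), 317) + 25981) = sqrt(-334 + 25981) = sqrt(25647)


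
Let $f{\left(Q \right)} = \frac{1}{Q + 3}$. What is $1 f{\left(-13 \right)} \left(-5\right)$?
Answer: $\frac{1}{2} \approx 0.5$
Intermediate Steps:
$f{\left(Q \right)} = \frac{1}{3 + Q}$
$1 f{\left(-13 \right)} \left(-5\right) = 1 \frac{1}{3 - 13} \left(-5\right) = 1 \frac{1}{-10} \left(-5\right) = 1 \left(- \frac{1}{10}\right) \left(-5\right) = \left(- \frac{1}{10}\right) \left(-5\right) = \frac{1}{2}$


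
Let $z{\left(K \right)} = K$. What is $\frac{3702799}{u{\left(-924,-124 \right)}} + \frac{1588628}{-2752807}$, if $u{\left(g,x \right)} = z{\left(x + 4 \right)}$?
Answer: $- \frac{10193281642153}{330336840} \approx -30857.0$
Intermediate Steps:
$u{\left(g,x \right)} = 4 + x$ ($u{\left(g,x \right)} = x + 4 = 4 + x$)
$\frac{3702799}{u{\left(-924,-124 \right)}} + \frac{1588628}{-2752807} = \frac{3702799}{4 - 124} + \frac{1588628}{-2752807} = \frac{3702799}{-120} + 1588628 \left(- \frac{1}{2752807}\right) = 3702799 \left(- \frac{1}{120}\right) - \frac{1588628}{2752807} = - \frac{3702799}{120} - \frac{1588628}{2752807} = - \frac{10193281642153}{330336840}$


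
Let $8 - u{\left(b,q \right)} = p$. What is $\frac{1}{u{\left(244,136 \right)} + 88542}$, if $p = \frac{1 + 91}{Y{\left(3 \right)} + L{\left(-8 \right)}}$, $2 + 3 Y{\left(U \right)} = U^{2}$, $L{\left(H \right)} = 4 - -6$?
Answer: $\frac{37}{3276074} \approx 1.1294 \cdot 10^{-5}$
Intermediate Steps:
$L{\left(H \right)} = 10$ ($L{\left(H \right)} = 4 + 6 = 10$)
$Y{\left(U \right)} = - \frac{2}{3} + \frac{U^{2}}{3}$
$p = \frac{276}{37}$ ($p = \frac{1 + 91}{\left(- \frac{2}{3} + \frac{3^{2}}{3}\right) + 10} = \frac{92}{\left(- \frac{2}{3} + \frac{1}{3} \cdot 9\right) + 10} = \frac{92}{\left(- \frac{2}{3} + 3\right) + 10} = \frac{92}{\frac{7}{3} + 10} = \frac{92}{\frac{37}{3}} = 92 \cdot \frac{3}{37} = \frac{276}{37} \approx 7.4595$)
$u{\left(b,q \right)} = \frac{20}{37}$ ($u{\left(b,q \right)} = 8 - \frac{276}{37} = \frac{20}{37}$)
$\frac{1}{u{\left(244,136 \right)} + 88542} = \frac{1}{\frac{20}{37} + 88542} = \frac{1}{\frac{3276074}{37}} = \frac{37}{3276074}$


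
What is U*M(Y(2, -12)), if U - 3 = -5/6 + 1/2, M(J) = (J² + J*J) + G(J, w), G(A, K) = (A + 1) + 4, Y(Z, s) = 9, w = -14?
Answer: 1408/3 ≈ 469.33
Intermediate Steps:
G(A, K) = 5 + A (G(A, K) = (1 + A) + 4 = 5 + A)
M(J) = 5 + J + 2*J² (M(J) = (J² + J*J) + (5 + J) = (J² + J²) + (5 + J) = 2*J² + (5 + J) = 5 + J + 2*J²)
U = 8/3 (U = 3 + (-5/6 + 1/2) = 3 + (-5*⅙ + 1*(½)) = 3 + (-⅚ + ½) = 3 - ⅓ = 8/3 ≈ 2.6667)
U*M(Y(2, -12)) = 8*(5 + 9 + 2*9²)/3 = 8*(5 + 9 + 2*81)/3 = 8*(5 + 9 + 162)/3 = (8/3)*176 = 1408/3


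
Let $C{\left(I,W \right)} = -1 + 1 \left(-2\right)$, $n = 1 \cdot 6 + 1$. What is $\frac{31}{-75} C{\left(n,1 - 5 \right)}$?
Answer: $\frac{31}{25} \approx 1.24$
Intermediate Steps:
$n = 7$ ($n = 6 + 1 = 7$)
$C{\left(I,W \right)} = -3$ ($C{\left(I,W \right)} = -1 - 2 = -3$)
$\frac{31}{-75} C{\left(n,1 - 5 \right)} = \frac{31}{-75} \left(-3\right) = 31 \left(- \frac{1}{75}\right) \left(-3\right) = \left(- \frac{31}{75}\right) \left(-3\right) = \frac{31}{25}$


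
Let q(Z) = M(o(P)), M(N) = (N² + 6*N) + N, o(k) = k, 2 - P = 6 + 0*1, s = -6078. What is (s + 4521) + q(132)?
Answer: -1569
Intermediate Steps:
P = -4 (P = 2 - (6 + 0*1) = 2 - (6 + 0) = 2 - 1*6 = 2 - 6 = -4)
M(N) = N² + 7*N
q(Z) = -12 (q(Z) = -4*(7 - 4) = -4*3 = -12)
(s + 4521) + q(132) = (-6078 + 4521) - 12 = -1557 - 12 = -1569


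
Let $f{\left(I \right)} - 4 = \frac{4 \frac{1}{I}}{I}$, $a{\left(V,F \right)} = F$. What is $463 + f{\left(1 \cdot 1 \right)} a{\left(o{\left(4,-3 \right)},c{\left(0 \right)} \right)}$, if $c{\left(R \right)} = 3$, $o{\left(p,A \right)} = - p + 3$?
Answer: $487$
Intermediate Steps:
$o{\left(p,A \right)} = 3 - p$
$f{\left(I \right)} = 4 + \frac{4}{I^{2}}$ ($f{\left(I \right)} = 4 + \frac{4 \frac{1}{I}}{I} = 4 + \frac{4}{I^{2}}$)
$463 + f{\left(1 \cdot 1 \right)} a{\left(o{\left(4,-3 \right)},c{\left(0 \right)} \right)} = 463 + \left(4 + \frac{4}{1^{2}}\right) 3 = 463 + \left(4 + 4 \cdot 1^{-2}\right) 3 = 463 + \left(4 + 4 \cdot 1\right) 3 = 463 + \left(4 + 4\right) 3 = 463 + 8 \cdot 3 = 463 + 24 = 487$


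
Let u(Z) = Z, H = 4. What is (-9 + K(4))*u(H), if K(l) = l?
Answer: -20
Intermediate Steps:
(-9 + K(4))*u(H) = (-9 + 4)*4 = -5*4 = -20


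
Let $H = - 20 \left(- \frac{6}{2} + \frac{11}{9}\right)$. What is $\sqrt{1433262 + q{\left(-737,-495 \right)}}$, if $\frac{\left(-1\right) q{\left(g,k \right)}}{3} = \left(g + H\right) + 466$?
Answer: $\frac{\sqrt{12905715}}{3} \approx 1197.5$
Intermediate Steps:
$H = \frac{320}{9}$ ($H = - 20 \left(\left(-6\right) \frac{1}{2} + 11 \cdot \frac{1}{9}\right) = - 20 \left(-3 + \frac{11}{9}\right) = \left(-20\right) \left(- \frac{16}{9}\right) = \frac{320}{9} \approx 35.556$)
$q{\left(g,k \right)} = - \frac{4514}{3} - 3 g$ ($q{\left(g,k \right)} = - 3 \left(\left(g + \frac{320}{9}\right) + 466\right) = - 3 \left(\left(\frac{320}{9} + g\right) + 466\right) = - 3 \left(\frac{4514}{9} + g\right) = - \frac{4514}{3} - 3 g$)
$\sqrt{1433262 + q{\left(-737,-495 \right)}} = \sqrt{1433262 - - \frac{2119}{3}} = \sqrt{1433262 + \left(- \frac{4514}{3} + 2211\right)} = \sqrt{1433262 + \frac{2119}{3}} = \sqrt{\frac{4301905}{3}} = \frac{\sqrt{12905715}}{3}$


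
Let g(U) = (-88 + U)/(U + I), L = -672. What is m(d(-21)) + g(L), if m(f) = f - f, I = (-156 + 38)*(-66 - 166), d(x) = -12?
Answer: -95/3338 ≈ -0.028460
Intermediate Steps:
I = 27376 (I = -118*(-232) = 27376)
m(f) = 0
g(U) = (-88 + U)/(27376 + U) (g(U) = (-88 + U)/(U + 27376) = (-88 + U)/(27376 + U))
m(d(-21)) + g(L) = 0 + (-88 - 672)/(27376 - 672) = 0 - 760/26704 = 0 + (1/26704)*(-760) = 0 - 95/3338 = -95/3338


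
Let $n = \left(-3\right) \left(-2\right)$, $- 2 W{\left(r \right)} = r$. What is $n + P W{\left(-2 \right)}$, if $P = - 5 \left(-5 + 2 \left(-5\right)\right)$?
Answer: $81$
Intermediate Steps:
$W{\left(r \right)} = - \frac{r}{2}$
$P = 75$ ($P = - 5 \left(-5 - 10\right) = \left(-5\right) \left(-15\right) = 75$)
$n = 6$
$n + P W{\left(-2 \right)} = 6 + 75 \left(\left(- \frac{1}{2}\right) \left(-2\right)\right) = 6 + 75 \cdot 1 = 6 + 75 = 81$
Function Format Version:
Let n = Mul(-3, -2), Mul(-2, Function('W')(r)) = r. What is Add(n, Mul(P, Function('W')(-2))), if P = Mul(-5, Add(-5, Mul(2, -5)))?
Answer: 81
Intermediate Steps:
Function('W')(r) = Mul(Rational(-1, 2), r)
P = 75 (P = Mul(-5, Add(-5, -10)) = Mul(-5, -15) = 75)
n = 6
Add(n, Mul(P, Function('W')(-2))) = Add(6, Mul(75, Mul(Rational(-1, 2), -2))) = Add(6, Mul(75, 1)) = Add(6, 75) = 81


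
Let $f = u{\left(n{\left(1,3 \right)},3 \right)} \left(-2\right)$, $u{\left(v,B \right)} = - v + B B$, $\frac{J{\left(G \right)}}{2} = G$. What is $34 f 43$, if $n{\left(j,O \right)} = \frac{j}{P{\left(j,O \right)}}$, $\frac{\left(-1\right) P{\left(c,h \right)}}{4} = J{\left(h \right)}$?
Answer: $- \frac{158627}{6} \approx -26438.0$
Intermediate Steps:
$J{\left(G \right)} = 2 G$
$P{\left(c,h \right)} = - 8 h$ ($P{\left(c,h \right)} = - 4 \cdot 2 h = - 8 h$)
$n{\left(j,O \right)} = - \frac{j}{8 O}$ ($n{\left(j,O \right)} = \frac{j}{\left(-8\right) O} = j \left(- \frac{1}{8 O}\right) = - \frac{j}{8 O}$)
$u{\left(v,B \right)} = B^{2} - v$ ($u{\left(v,B \right)} = - v + B^{2} = B^{2} - v$)
$f = - \frac{217}{12}$ ($f = \left(3^{2} - \left(- \frac{1}{8}\right) 1 \cdot \frac{1}{3}\right) \left(-2\right) = \left(9 - \left(- \frac{1}{8}\right) 1 \cdot \frac{1}{3}\right) \left(-2\right) = \left(9 - - \frac{1}{24}\right) \left(-2\right) = \left(9 + \frac{1}{24}\right) \left(-2\right) = \frac{217}{24} \left(-2\right) = - \frac{217}{12} \approx -18.083$)
$34 f 43 = 34 \left(- \frac{217}{12}\right) 43 = \left(- \frac{3689}{6}\right) 43 = - \frac{158627}{6}$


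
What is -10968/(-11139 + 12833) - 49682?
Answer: -42086138/847 ≈ -49689.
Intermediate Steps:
-10968/(-11139 + 12833) - 49682 = -10968/1694 - 49682 = -10968*1/1694 - 49682 = -5484/847 - 49682 = -42086138/847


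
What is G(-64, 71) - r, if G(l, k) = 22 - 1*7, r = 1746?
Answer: -1731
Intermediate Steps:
G(l, k) = 15 (G(l, k) = 22 - 7 = 15)
G(-64, 71) - r = 15 - 1*1746 = 15 - 1746 = -1731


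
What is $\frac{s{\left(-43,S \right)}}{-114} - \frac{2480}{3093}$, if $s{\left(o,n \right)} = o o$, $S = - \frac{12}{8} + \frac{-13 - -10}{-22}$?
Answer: $- \frac{666853}{39178} \approx -17.021$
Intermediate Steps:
$S = - \frac{15}{11}$ ($S = \left(-12\right) \frac{1}{8} + \left(-13 + 10\right) \left(- \frac{1}{22}\right) = - \frac{3}{2} - - \frac{3}{22} = - \frac{3}{2} + \frac{3}{22} = - \frac{15}{11} \approx -1.3636$)
$s{\left(o,n \right)} = o^{2}$
$\frac{s{\left(-43,S \right)}}{-114} - \frac{2480}{3093} = \frac{\left(-43\right)^{2}}{-114} - \frac{2480}{3093} = 1849 \left(- \frac{1}{114}\right) - \frac{2480}{3093} = - \frac{1849}{114} - \frac{2480}{3093} = - \frac{666853}{39178}$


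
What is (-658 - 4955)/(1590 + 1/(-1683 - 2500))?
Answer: -23479179/6650969 ≈ -3.5302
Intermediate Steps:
(-658 - 4955)/(1590 + 1/(-1683 - 2500)) = -5613/(1590 + 1/(-4183)) = -5613/(1590 - 1/4183) = -5613/6650969/4183 = -5613*4183/6650969 = -23479179/6650969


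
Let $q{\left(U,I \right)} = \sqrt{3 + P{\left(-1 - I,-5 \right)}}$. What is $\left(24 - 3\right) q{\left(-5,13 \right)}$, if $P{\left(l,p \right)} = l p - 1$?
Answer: $126 \sqrt{2} \approx 178.19$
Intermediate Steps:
$P{\left(l,p \right)} = -1 + l p$
$q{\left(U,I \right)} = \sqrt{7 + 5 I}$ ($q{\left(U,I \right)} = \sqrt{3 + \left(-1 + \left(-1 - I\right) \left(-5\right)\right)} = \sqrt{3 + \left(-1 + \left(5 + 5 I\right)\right)} = \sqrt{3 + \left(4 + 5 I\right)} = \sqrt{7 + 5 I}$)
$\left(24 - 3\right) q{\left(-5,13 \right)} = \left(24 - 3\right) \sqrt{7 + 5 \cdot 13} = 21 \sqrt{7 + 65} = 21 \sqrt{72} = 21 \cdot 6 \sqrt{2} = 126 \sqrt{2}$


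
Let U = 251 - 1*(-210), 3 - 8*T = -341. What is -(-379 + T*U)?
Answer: -19444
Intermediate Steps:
T = 43 (T = 3/8 - ⅛*(-341) = 3/8 + 341/8 = 43)
U = 461 (U = 251 + 210 = 461)
-(-379 + T*U) = -(-379 + 43*461) = -(-379 + 19823) = -1*19444 = -19444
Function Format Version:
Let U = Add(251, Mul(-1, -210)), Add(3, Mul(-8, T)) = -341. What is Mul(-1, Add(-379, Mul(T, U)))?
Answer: -19444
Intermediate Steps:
T = 43 (T = Add(Rational(3, 8), Mul(Rational(-1, 8), -341)) = Add(Rational(3, 8), Rational(341, 8)) = 43)
U = 461 (U = Add(251, 210) = 461)
Mul(-1, Add(-379, Mul(T, U))) = Mul(-1, Add(-379, Mul(43, 461))) = Mul(-1, Add(-379, 19823)) = Mul(-1, 19444) = -19444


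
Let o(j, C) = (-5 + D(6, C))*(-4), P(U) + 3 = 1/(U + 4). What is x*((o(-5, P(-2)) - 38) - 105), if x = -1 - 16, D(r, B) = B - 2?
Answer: 1785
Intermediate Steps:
D(r, B) = -2 + B
P(U) = -3 + 1/(4 + U) (P(U) = -3 + 1/(U + 4) = -3 + 1/(4 + U))
o(j, C) = 28 - 4*C (o(j, C) = (-5 + (-2 + C))*(-4) = (-7 + C)*(-4) = 28 - 4*C)
x = -17
x*((o(-5, P(-2)) - 38) - 105) = -17*(((28 - 4*(-11 - 3*(-2))/(4 - 2)) - 38) - 105) = -17*(((28 - 4*(-11 + 6)/2) - 38) - 105) = -17*(((28 - 2*(-5)) - 38) - 105) = -17*(((28 - 4*(-5/2)) - 38) - 105) = -17*(((28 + 10) - 38) - 105) = -17*((38 - 38) - 105) = -17*(0 - 105) = -17*(-105) = 1785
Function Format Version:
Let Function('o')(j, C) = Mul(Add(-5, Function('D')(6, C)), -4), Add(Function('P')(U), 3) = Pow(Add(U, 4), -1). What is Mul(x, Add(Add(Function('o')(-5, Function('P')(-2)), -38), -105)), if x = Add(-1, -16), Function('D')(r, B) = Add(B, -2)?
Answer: 1785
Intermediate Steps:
Function('D')(r, B) = Add(-2, B)
Function('P')(U) = Add(-3, Pow(Add(4, U), -1)) (Function('P')(U) = Add(-3, Pow(Add(U, 4), -1)) = Add(-3, Pow(Add(4, U), -1)))
Function('o')(j, C) = Add(28, Mul(-4, C)) (Function('o')(j, C) = Mul(Add(-5, Add(-2, C)), -4) = Mul(Add(-7, C), -4) = Add(28, Mul(-4, C)))
x = -17
Mul(x, Add(Add(Function('o')(-5, Function('P')(-2)), -38), -105)) = Mul(-17, Add(Add(Add(28, Mul(-4, Mul(Pow(Add(4, -2), -1), Add(-11, Mul(-3, -2))))), -38), -105)) = Mul(-17, Add(Add(Add(28, Mul(-4, Mul(Pow(2, -1), Add(-11, 6)))), -38), -105)) = Mul(-17, Add(Add(Add(28, Mul(-4, Mul(Rational(1, 2), -5))), -38), -105)) = Mul(-17, Add(Add(Add(28, Mul(-4, Rational(-5, 2))), -38), -105)) = Mul(-17, Add(Add(Add(28, 10), -38), -105)) = Mul(-17, Add(Add(38, -38), -105)) = Mul(-17, Add(0, -105)) = Mul(-17, -105) = 1785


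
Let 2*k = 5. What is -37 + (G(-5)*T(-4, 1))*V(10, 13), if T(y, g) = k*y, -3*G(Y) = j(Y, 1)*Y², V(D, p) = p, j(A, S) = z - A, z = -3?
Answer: 6389/3 ≈ 2129.7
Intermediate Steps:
j(A, S) = -3 - A
G(Y) = -Y²*(-3 - Y)/3 (G(Y) = -(-3 - Y)*Y²/3 = -Y²*(-3 - Y)/3)
k = 5/2 (k = (½)*5 = 5/2 ≈ 2.5000)
T(y, g) = 5*y/2
-37 + (G(-5)*T(-4, 1))*V(10, 13) = -37 + (((⅓)*(-5)²*(3 - 5))*((5/2)*(-4)))*13 = -37 + (((⅓)*25*(-2))*(-10))*13 = -37 - 50/3*(-10)*13 = -37 + (500/3)*13 = -37 + 6500/3 = 6389/3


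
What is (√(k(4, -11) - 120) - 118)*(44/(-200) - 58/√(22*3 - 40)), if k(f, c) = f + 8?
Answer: (59 - 3*I*√3)*(143 + 1450*√26)/325 ≈ 1368.2 - 120.5*I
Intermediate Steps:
k(f, c) = 8 + f
(√(k(4, -11) - 120) - 118)*(44/(-200) - 58/√(22*3 - 40)) = (√((8 + 4) - 120) - 118)*(44/(-200) - 58/√(22*3 - 40)) = (√(12 - 120) - 118)*(44*(-1/200) - 58/√(66 - 40)) = (√(-108) - 118)*(-11/50 - 58*√26/26) = (6*I*√3 - 118)*(-11/50 - 29*√26/13) = (-118 + 6*I*√3)*(-11/50 - 29*√26/13)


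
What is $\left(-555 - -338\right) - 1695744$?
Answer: $-1695961$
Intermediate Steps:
$\left(-555 - -338\right) - 1695744 = \left(-555 + 338\right) - 1695744 = -217 - 1695744 = -1695961$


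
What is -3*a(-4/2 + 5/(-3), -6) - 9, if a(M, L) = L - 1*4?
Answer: 21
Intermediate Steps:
a(M, L) = -4 + L (a(M, L) = L - 4 = -4 + L)
-3*a(-4/2 + 5/(-3), -6) - 9 = -3*(-4 - 6) - 9 = -3*(-10) - 9 = 30 - 9 = 21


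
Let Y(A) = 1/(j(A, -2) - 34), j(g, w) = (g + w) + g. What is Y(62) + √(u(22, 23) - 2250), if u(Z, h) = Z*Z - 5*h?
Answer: 1/88 + 3*I*√209 ≈ 0.011364 + 43.37*I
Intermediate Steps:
j(g, w) = w + 2*g
u(Z, h) = Z² - 5*h
Y(A) = 1/(-36 + 2*A) (Y(A) = 1/((-2 + 2*A) - 34) = 1/(-36 + 2*A))
Y(62) + √(u(22, 23) - 2250) = 1/(2*(-18 + 62)) + √((22² - 5*23) - 2250) = (½)/44 + √((484 - 115) - 2250) = (½)*(1/44) + √(369 - 2250) = 1/88 + √(-1881) = 1/88 + 3*I*√209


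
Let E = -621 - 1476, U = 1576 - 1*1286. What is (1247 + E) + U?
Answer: -560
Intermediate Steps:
U = 290 (U = 1576 - 1286 = 290)
E = -2097
(1247 + E) + U = (1247 - 2097) + 290 = -850 + 290 = -560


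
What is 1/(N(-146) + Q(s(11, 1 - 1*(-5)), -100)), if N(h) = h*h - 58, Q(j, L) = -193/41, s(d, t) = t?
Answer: 41/871385 ≈ 4.7052e-5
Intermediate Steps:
Q(j, L) = -193/41 (Q(j, L) = -193*1/41 = -193/41)
N(h) = -58 + h² (N(h) = h² - 58 = -58 + h²)
1/(N(-146) + Q(s(11, 1 - 1*(-5)), -100)) = 1/((-58 + (-146)²) - 193/41) = 1/((-58 + 21316) - 193/41) = 1/(21258 - 193/41) = 1/(871385/41) = 41/871385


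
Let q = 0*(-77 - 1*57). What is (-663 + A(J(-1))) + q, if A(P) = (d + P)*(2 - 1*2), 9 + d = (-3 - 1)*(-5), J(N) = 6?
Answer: -663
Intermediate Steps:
d = 11 (d = -9 + (-3 - 1)*(-5) = -9 - 4*(-5) = -9 + 20 = 11)
q = 0 (q = 0*(-77 - 57) = 0*(-134) = 0)
A(P) = 0 (A(P) = (11 + P)*(2 - 1*2) = (11 + P)*(2 - 2) = (11 + P)*0 = 0)
(-663 + A(J(-1))) + q = (-663 + 0) + 0 = -663 + 0 = -663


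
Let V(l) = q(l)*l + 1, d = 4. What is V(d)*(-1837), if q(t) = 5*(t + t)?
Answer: -295757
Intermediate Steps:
q(t) = 10*t (q(t) = 5*(2*t) = 10*t)
V(l) = 1 + 10*l² (V(l) = (10*l)*l + 1 = 10*l² + 1 = 1 + 10*l²)
V(d)*(-1837) = (1 + 10*4²)*(-1837) = (1 + 10*16)*(-1837) = (1 + 160)*(-1837) = 161*(-1837) = -295757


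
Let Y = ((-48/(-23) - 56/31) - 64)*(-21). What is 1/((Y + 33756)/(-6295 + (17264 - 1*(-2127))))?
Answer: 2334362/6255525 ≈ 0.37317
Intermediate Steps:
Y = 954072/713 (Y = ((-48*(-1/23) - 56*1/31) - 64)*(-21) = ((48/23 - 56/31) - 64)*(-21) = (200/713 - 64)*(-21) = -45432/713*(-21) = 954072/713 ≈ 1338.1)
1/((Y + 33756)/(-6295 + (17264 - 1*(-2127)))) = 1/((954072/713 + 33756)/(-6295 + (17264 - 1*(-2127)))) = 1/(25022100/(713*(-6295 + (17264 + 2127)))) = 1/(25022100/(713*(-6295 + 19391))) = 1/((25022100/713)/13096) = 1/((25022100/713)*(1/13096)) = 1/(6255525/2334362) = 2334362/6255525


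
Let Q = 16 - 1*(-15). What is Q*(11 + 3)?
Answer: 434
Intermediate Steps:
Q = 31 (Q = 16 + 15 = 31)
Q*(11 + 3) = 31*(11 + 3) = 31*14 = 434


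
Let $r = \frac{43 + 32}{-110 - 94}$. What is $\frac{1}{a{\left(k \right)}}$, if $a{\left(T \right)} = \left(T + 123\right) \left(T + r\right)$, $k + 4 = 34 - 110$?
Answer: $- \frac{68}{234995} \approx -0.00028937$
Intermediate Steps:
$k = -80$ ($k = -4 + \left(34 - 110\right) = -4 - 76 = -80$)
$r = - \frac{25}{68}$ ($r = \frac{75}{-204} = 75 \left(- \frac{1}{204}\right) = - \frac{25}{68} \approx -0.36765$)
$a{\left(T \right)} = \left(123 + T\right) \left(- \frac{25}{68} + T\right)$ ($a{\left(T \right)} = \left(T + 123\right) \left(T - \frac{25}{68}\right) = \left(123 + T\right) \left(- \frac{25}{68} + T\right)$)
$\frac{1}{a{\left(k \right)}} = \frac{1}{- \frac{3075}{68} + \left(-80\right)^{2} + \frac{8339}{68} \left(-80\right)} = \frac{1}{- \frac{3075}{68} + 6400 - \frac{166780}{17}} = \frac{1}{- \frac{234995}{68}} = - \frac{68}{234995}$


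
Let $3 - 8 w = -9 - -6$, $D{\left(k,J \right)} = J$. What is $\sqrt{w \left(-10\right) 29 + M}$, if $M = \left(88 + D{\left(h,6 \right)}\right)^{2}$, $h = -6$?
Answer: $\frac{\sqrt{34474}}{2} \approx 92.836$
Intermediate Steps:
$w = \frac{3}{4}$ ($w = \frac{3}{8} - \frac{-9 - -6}{8} = \frac{3}{8} - \frac{-9 + 6}{8} = \frac{3}{8} - - \frac{3}{8} = \frac{3}{8} + \frac{3}{8} = \frac{3}{4} \approx 0.75$)
$M = 8836$ ($M = \left(88 + 6\right)^{2} = 94^{2} = 8836$)
$\sqrt{w \left(-10\right) 29 + M} = \sqrt{\frac{3}{4} \left(-10\right) 29 + 8836} = \sqrt{\left(- \frac{15}{2}\right) 29 + 8836} = \sqrt{- \frac{435}{2} + 8836} = \sqrt{\frac{17237}{2}} = \frac{\sqrt{34474}}{2}$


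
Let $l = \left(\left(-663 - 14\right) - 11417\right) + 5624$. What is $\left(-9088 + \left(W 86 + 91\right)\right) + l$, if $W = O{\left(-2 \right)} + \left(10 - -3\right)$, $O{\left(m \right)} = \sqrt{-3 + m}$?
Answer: $-14349 + 86 i \sqrt{5} \approx -14349.0 + 192.3 i$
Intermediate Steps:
$W = 13 + i \sqrt{5}$ ($W = \sqrt{-3 - 2} + \left(10 - -3\right) = \sqrt{-5} + \left(10 + 3\right) = i \sqrt{5} + 13 = 13 + i \sqrt{5} \approx 13.0 + 2.2361 i$)
$l = -6470$ ($l = \left(\left(-663 - 14\right) - 11417\right) + 5624 = \left(-677 - 11417\right) + 5624 = -12094 + 5624 = -6470$)
$\left(-9088 + \left(W 86 + 91\right)\right) + l = \left(-9088 + \left(\left(13 + i \sqrt{5}\right) 86 + 91\right)\right) - 6470 = \left(-9088 + \left(\left(1118 + 86 i \sqrt{5}\right) + 91\right)\right) - 6470 = \left(-9088 + \left(1209 + 86 i \sqrt{5}\right)\right) - 6470 = \left(-7879 + 86 i \sqrt{5}\right) - 6470 = -14349 + 86 i \sqrt{5}$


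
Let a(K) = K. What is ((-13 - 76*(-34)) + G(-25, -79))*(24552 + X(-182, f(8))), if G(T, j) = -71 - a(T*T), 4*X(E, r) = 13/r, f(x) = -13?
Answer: 184138125/4 ≈ 4.6035e+7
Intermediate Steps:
X(E, r) = 13/(4*r) (X(E, r) = (13/r)/4 = 13/(4*r))
G(T, j) = -71 - T**2 (G(T, j) = -71 - T*T = -71 - T**2)
((-13 - 76*(-34)) + G(-25, -79))*(24552 + X(-182, f(8))) = ((-13 - 76*(-34)) + (-71 - 1*(-25)**2))*(24552 + (13/4)/(-13)) = ((-13 + 2584) + (-71 - 1*625))*(24552 + (13/4)*(-1/13)) = (2571 + (-71 - 625))*(24552 - 1/4) = (2571 - 696)*(98207/4) = 1875*(98207/4) = 184138125/4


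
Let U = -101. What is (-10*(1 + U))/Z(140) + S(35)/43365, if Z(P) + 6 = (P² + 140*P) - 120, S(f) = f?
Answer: 91291/3458049 ≈ 0.026400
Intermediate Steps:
Z(P) = -126 + P² + 140*P (Z(P) = -6 + ((P² + 140*P) - 120) = -6 + (-120 + P² + 140*P) = -126 + P² + 140*P)
(-10*(1 + U))/Z(140) + S(35)/43365 = (-10*(1 - 101))/(-126 + 140² + 140*140) + 35/43365 = (-10*(-100))/(-126 + 19600 + 19600) + 35*(1/43365) = 1000/39074 + 1/1239 = 1000*(1/39074) + 1/1239 = 500/19537 + 1/1239 = 91291/3458049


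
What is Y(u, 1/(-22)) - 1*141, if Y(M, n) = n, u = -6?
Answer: -3103/22 ≈ -141.05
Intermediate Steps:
Y(u, 1/(-22)) - 1*141 = 1/(-22) - 1*141 = -1/22 - 141 = -3103/22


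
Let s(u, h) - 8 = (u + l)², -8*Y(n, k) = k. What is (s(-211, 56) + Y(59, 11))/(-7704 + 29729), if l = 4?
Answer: 68569/35240 ≈ 1.9458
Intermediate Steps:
Y(n, k) = -k/8
s(u, h) = 8 + (4 + u)² (s(u, h) = 8 + (u + 4)² = 8 + (4 + u)²)
(s(-211, 56) + Y(59, 11))/(-7704 + 29729) = ((8 + (4 - 211)²) - ⅛*11)/(-7704 + 29729) = ((8 + (-207)²) - 11/8)/22025 = ((8 + 42849) - 11/8)*(1/22025) = (42857 - 11/8)*(1/22025) = (342845/8)*(1/22025) = 68569/35240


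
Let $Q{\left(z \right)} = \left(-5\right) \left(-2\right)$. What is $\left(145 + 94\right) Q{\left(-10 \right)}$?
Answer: $2390$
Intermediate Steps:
$Q{\left(z \right)} = 10$
$\left(145 + 94\right) Q{\left(-10 \right)} = \left(145 + 94\right) 10 = 239 \cdot 10 = 2390$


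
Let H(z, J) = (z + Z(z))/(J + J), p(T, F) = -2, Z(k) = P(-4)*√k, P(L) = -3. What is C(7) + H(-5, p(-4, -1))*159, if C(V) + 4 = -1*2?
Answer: 771/4 + 477*I*√5/4 ≈ 192.75 + 266.65*I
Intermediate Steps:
Z(k) = -3*√k
C(V) = -6 (C(V) = -4 - 1*2 = -4 - 2 = -6)
H(z, J) = (z - 3*√z)/(2*J) (H(z, J) = (z - 3*√z)/(J + J) = (z - 3*√z)/((2*J)) = (z - 3*√z)*(1/(2*J)) = (z - 3*√z)/(2*J))
C(7) + H(-5, p(-4, -1))*159 = -6 + ((½)*(-5 - 3*I*√5)/(-2))*159 = -6 + ((½)*(-½)*(-5 - 3*I*√5))*159 = -6 + (5/4 + 3*I*√5/4)*159 = -6 + (795/4 + 477*I*√5/4) = 771/4 + 477*I*√5/4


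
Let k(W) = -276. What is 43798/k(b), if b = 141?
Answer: -21899/138 ≈ -158.69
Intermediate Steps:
43798/k(b) = 43798/(-276) = 43798*(-1/276) = -21899/138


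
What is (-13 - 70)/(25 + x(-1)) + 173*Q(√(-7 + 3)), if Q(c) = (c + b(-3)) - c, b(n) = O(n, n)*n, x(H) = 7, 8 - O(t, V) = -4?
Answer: -199379/32 ≈ -6230.6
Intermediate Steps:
O(t, V) = 12 (O(t, V) = 8 - 1*(-4) = 8 + 4 = 12)
b(n) = 12*n
Q(c) = -36 (Q(c) = (c + 12*(-3)) - c = (c - 36) - c = (-36 + c) - c = -36)
(-13 - 70)/(25 + x(-1)) + 173*Q(√(-7 + 3)) = (-13 - 70)/(25 + 7) + 173*(-36) = -83/32 - 6228 = -199379/32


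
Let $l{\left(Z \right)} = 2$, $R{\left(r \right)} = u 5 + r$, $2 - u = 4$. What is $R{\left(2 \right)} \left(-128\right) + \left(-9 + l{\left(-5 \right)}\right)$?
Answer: $1017$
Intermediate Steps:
$u = -2$ ($u = 2 - 4 = -2$)
$R{\left(r \right)} = -10 + r$ ($R{\left(r \right)} = \left(-2\right) 5 + r = -10 + r$)
$R{\left(2 \right)} \left(-128\right) + \left(-9 + l{\left(-5 \right)}\right) = \left(-10 + 2\right) \left(-128\right) + \left(-9 + 2\right) = \left(-8\right) \left(-128\right) - 7 = 1024 - 7 = 1017$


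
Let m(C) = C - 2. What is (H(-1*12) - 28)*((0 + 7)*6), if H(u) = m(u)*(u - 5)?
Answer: 8820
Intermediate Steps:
m(C) = -2 + C
H(u) = (-5 + u)*(-2 + u) (H(u) = (-2 + u)*(u - 5) = (-2 + u)*(-5 + u) = (-5 + u)*(-2 + u))
(H(-1*12) - 28)*((0 + 7)*6) = ((-5 - 1*12)*(-2 - 1*12) - 28)*((0 + 7)*6) = ((-5 - 12)*(-2 - 12) - 28)*(7*6) = (-17*(-14) - 28)*42 = (238 - 28)*42 = 210*42 = 8820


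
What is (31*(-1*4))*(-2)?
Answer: 248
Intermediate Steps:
(31*(-1*4))*(-2) = (31*(-4))*(-2) = -124*(-2) = 248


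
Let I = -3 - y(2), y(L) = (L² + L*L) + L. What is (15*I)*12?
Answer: -2340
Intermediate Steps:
y(L) = L + 2*L² (y(L) = (L² + L²) + L = 2*L² + L = L + 2*L²)
I = -13 (I = -3 - 2*(1 + 2*2) = -3 - 2*(1 + 4) = -3 - 2*5 = -3 - 1*10 = -3 - 10 = -13)
(15*I)*12 = (15*(-13))*12 = -195*12 = -2340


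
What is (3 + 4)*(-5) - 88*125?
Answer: -11035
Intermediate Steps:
(3 + 4)*(-5) - 88*125 = 7*(-5) - 11000 = -35 - 11000 = -11035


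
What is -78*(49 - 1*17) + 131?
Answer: -2365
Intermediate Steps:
-78*(49 - 1*17) + 131 = -78*(49 - 17) + 131 = -78*32 + 131 = -2496 + 131 = -2365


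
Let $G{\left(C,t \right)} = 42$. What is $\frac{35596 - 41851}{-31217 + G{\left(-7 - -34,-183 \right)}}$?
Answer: $\frac{1251}{6235} \approx 0.20064$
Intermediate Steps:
$\frac{35596 - 41851}{-31217 + G{\left(-7 - -34,-183 \right)}} = \frac{35596 - 41851}{-31217 + 42} = - \frac{6255}{-31175} = \left(-6255\right) \left(- \frac{1}{31175}\right) = \frac{1251}{6235}$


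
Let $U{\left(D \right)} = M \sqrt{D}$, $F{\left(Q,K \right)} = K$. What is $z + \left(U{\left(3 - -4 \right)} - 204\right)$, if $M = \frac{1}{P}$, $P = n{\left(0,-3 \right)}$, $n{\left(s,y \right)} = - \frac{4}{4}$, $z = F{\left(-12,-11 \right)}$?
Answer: $-215 - \sqrt{7} \approx -217.65$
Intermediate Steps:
$z = -11$
$n{\left(s,y \right)} = -1$ ($n{\left(s,y \right)} = \left(-4\right) \frac{1}{4} = -1$)
$P = -1$
$M = -1$ ($M = \frac{1}{-1} = -1$)
$U{\left(D \right)} = - \sqrt{D}$
$z + \left(U{\left(3 - -4 \right)} - 204\right) = -11 - \left(204 + \sqrt{3 - -4}\right) = -11 - \left(204 + \sqrt{3 + 4}\right) = -11 - \left(204 + \sqrt{7}\right) = -215 - \sqrt{7}$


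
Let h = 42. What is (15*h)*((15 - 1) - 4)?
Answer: 6300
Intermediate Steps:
(15*h)*((15 - 1) - 4) = (15*42)*((15 - 1) - 4) = 630*(14 - 4) = 630*10 = 6300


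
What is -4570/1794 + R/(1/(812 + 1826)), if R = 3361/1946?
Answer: 3974320318/872781 ≈ 4553.6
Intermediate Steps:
R = 3361/1946 (R = 3361*(1/1946) = 3361/1946 ≈ 1.7271)
-4570/1794 + R/(1/(812 + 1826)) = -4570/1794 + 3361/(1946*(1/(812 + 1826))) = -4570*1/1794 + 3361/(1946*(1/2638)) = -2285/897 + 3361/(1946*(1/2638)) = -2285/897 + (3361/1946)*2638 = -2285/897 + 4433159/973 = 3974320318/872781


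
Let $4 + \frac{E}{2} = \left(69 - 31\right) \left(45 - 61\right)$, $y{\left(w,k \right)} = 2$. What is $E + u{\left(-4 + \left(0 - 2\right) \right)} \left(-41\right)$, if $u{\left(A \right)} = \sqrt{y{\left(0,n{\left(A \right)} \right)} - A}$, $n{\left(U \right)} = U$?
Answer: $-1224 - 82 \sqrt{2} \approx -1340.0$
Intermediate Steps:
$E = -1224$ ($E = -8 + 2 \left(69 - 31\right) \left(45 - 61\right) = -8 + 2 \cdot 38 \left(-16\right) = -8 + 2 \left(-608\right) = -8 - 1216 = -1224$)
$u{\left(A \right)} = \sqrt{2 - A}$
$E + u{\left(-4 + \left(0 - 2\right) \right)} \left(-41\right) = -1224 + \sqrt{2 - \left(-4 + \left(0 - 2\right)\right)} \left(-41\right) = -1224 + \sqrt{2 - \left(-4 - 2\right)} \left(-41\right) = -1224 + \sqrt{2 - -6} \left(-41\right) = -1224 + \sqrt{2 + 6} \left(-41\right) = -1224 + \sqrt{8} \left(-41\right) = -1224 + 2 \sqrt{2} \left(-41\right) = -1224 - 82 \sqrt{2}$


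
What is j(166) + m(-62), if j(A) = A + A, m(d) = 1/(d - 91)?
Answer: 50795/153 ≈ 331.99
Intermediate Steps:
m(d) = 1/(-91 + d)
j(A) = 2*A
j(166) + m(-62) = 2*166 + 1/(-91 - 62) = 332 + 1/(-153) = 332 - 1/153 = 50795/153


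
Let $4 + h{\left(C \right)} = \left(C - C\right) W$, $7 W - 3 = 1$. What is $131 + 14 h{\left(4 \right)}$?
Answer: $75$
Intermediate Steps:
$W = \frac{4}{7}$ ($W = \frac{3}{7} + \frac{1}{7} \cdot 1 = \frac{3}{7} + \frac{1}{7} = \frac{4}{7} \approx 0.57143$)
$h{\left(C \right)} = -4$ ($h{\left(C \right)} = -4 + \left(C - C\right) \frac{4}{7} = -4 + 0 \cdot \frac{4}{7} = -4 + 0 = -4$)
$131 + 14 h{\left(4 \right)} = 131 + 14 \left(-4\right) = 131 - 56 = 75$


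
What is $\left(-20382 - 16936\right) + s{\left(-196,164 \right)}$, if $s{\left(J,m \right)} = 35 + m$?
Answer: $-37119$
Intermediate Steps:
$\left(-20382 - 16936\right) + s{\left(-196,164 \right)} = \left(-20382 - 16936\right) + \left(35 + 164\right) = -37318 + 199 = -37119$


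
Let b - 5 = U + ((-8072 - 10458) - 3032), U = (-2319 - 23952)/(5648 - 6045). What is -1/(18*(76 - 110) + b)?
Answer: 397/8774822 ≈ 4.5243e-5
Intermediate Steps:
U = 26271/397 (U = -26271/(-397) = -26271*(-1/397) = 26271/397 ≈ 66.174)
b = -8531858/397 (b = 5 + (26271/397 + ((-8072 - 10458) - 3032)) = 5 + (26271/397 + (-18530 - 3032)) = 5 + (26271/397 - 21562) = 5 - 8533843/397 = -8531858/397 ≈ -21491.)
-1/(18*(76 - 110) + b) = -1/(18*(76 - 110) - 8531858/397) = -1/(18*(-34) - 8531858/397) = -1/(-612 - 8531858/397) = -1/(-8774822/397) = -1*(-397/8774822) = 397/8774822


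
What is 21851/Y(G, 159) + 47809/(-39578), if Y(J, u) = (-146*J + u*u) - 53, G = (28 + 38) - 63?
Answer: -80091558/245284655 ≈ -0.32652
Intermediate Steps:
G = 3 (G = 66 - 63 = 3)
Y(J, u) = -53 + u² - 146*J (Y(J, u) = (-146*J + u²) - 53 = (u² - 146*J) - 53 = -53 + u² - 146*J)
21851/Y(G, 159) + 47809/(-39578) = 21851/(-53 + 159² - 146*3) + 47809/(-39578) = 21851/(-53 + 25281 - 438) + 47809*(-1/39578) = 21851/24790 - 47809/39578 = -80091558/245284655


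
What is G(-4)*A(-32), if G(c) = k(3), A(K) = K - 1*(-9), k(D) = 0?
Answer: 0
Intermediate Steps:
A(K) = 9 + K (A(K) = K + 9 = 9 + K)
G(c) = 0
G(-4)*A(-32) = 0*(9 - 32) = 0*(-23) = 0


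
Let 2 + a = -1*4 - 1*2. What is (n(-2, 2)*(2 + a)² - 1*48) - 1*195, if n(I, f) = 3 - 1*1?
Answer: -171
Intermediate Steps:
a = -8 (a = -2 + (-1*4 - 1*2) = -2 + (-4 - 2) = -2 - 6 = -8)
n(I, f) = 2 (n(I, f) = 3 - 1 = 2)
(n(-2, 2)*(2 + a)² - 1*48) - 1*195 = (2*(2 - 8)² - 1*48) - 1*195 = (2*(-6)² - 48) - 195 = (2*36 - 48) - 195 = (72 - 48) - 195 = 24 - 195 = -171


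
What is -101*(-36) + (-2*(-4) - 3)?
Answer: 3641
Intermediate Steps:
-101*(-36) + (-2*(-4) - 3) = 3636 + (8 - 3) = 3636 + 5 = 3641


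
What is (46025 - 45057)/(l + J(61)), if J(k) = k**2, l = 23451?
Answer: 242/6793 ≈ 0.035625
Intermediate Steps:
(46025 - 45057)/(l + J(61)) = (46025 - 45057)/(23451 + 61**2) = 968/(23451 + 3721) = 968/27172 = 968*(1/27172) = 242/6793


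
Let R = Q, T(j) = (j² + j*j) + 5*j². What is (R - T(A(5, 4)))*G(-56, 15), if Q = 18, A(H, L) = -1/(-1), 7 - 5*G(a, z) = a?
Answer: 693/5 ≈ 138.60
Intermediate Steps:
G(a, z) = 7/5 - a/5
A(H, L) = 1 (A(H, L) = -1*(-1) = 1)
T(j) = 7*j² (T(j) = (j² + j²) + 5*j² = 2*j² + 5*j² = 7*j²)
R = 18
(R - T(A(5, 4)))*G(-56, 15) = (18 - 7*1²)*(7/5 - ⅕*(-56)) = (18 - 7)*(7/5 + 56/5) = (18 - 1*7)*(63/5) = (18 - 7)*(63/5) = 11*(63/5) = 693/5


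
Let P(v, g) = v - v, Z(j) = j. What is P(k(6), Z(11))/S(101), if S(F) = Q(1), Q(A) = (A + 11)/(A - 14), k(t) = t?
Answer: 0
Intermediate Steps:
Q(A) = (11 + A)/(-14 + A)
S(F) = -12/13 (S(F) = (11 + 1)/(-14 + 1) = 12/(-13) = -1/13*12 = -12/13)
P(v, g) = 0
P(k(6), Z(11))/S(101) = 0/(-12/13) = 0*(-13/12) = 0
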